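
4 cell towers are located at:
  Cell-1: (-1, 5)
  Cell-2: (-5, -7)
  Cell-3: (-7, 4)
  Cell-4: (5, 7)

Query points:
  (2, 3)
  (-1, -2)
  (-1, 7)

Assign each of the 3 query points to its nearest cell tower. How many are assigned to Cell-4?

(2, 3) — d² to each: Cell-1:13, Cell-2:149, Cell-3:82, Cell-4:25 → nearest is Cell-1
(-1, -2) — d² to each: Cell-1:49, Cell-2:41, Cell-3:72, Cell-4:117 → nearest is Cell-2
(-1, 7) — d² to each: Cell-1:4, Cell-2:212, Cell-3:45, Cell-4:36 → nearest is Cell-1
0 of the 3 points have Cell-4 as nearest.

0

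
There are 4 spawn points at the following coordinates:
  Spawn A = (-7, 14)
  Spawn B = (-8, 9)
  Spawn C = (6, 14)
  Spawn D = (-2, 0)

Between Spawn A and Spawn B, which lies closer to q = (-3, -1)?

Spawn B

Compare squared distances:
d²(q, Spawn A) = (-3−(-7))² + (-1−14)² = 16 + 225 = 241
d²(q, Spawn B) = (-3−(-8))² + (-1−9)² = 25 + 100 = 125
241 > 125, so Spawn B is closer.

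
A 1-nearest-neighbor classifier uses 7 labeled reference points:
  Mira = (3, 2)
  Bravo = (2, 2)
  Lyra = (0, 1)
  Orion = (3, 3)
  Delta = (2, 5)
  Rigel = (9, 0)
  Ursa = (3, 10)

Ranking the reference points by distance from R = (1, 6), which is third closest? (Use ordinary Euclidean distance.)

Bravo

Compare squared distances (the ordering matches that of the actual distances):
d²(R, Mira) = (1−3)² + (6−2)² = 4 + 16 = 20
d²(R, Bravo) = (1−2)² + (6−2)² = 1 + 16 = 17
d²(R, Lyra) = (1−0)² + (6−1)² = 1 + 25 = 26
d²(R, Orion) = (1−3)² + (6−3)² = 4 + 9 = 13
d²(R, Delta) = (1−2)² + (6−5)² = 1 + 1 = 2
d²(R, Rigel) = (1−9)² + (6−0)² = 64 + 36 = 100
d²(R, Ursa) = (1−3)² + (6−10)² = 4 + 16 = 20
Sorted ascending: Delta, Orion, Bravo, Mira, … — the third-nearest is Bravo.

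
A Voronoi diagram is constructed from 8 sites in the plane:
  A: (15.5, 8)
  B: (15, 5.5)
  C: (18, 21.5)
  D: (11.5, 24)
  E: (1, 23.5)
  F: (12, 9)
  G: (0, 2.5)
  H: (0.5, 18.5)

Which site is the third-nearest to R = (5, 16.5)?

Compare squared distances (the ordering matches that of the actual distances):
|RA|² = (5−15.5)² + (16.5−8)² = 110.25 + 72.25 = 182.5
|RB|² = (5−15)² + (16.5−5.5)² = 100 + 121 = 221
|RC|² = (5−18)² + (16.5−21.5)² = 169 + 25 = 194
|RD|² = (5−11.5)² + (16.5−24)² = 42.25 + 56.25 = 98.5
|RE|² = (5−1)² + (16.5−23.5)² = 16 + 49 = 65
|RF|² = (5−12)² + (16.5−9)² = 49 + 56.25 = 105.25
|RG|² = (5−0)² + (16.5−2.5)² = 25 + 196 = 221
|RH|² = (5−0.5)² + (16.5−18.5)² = 20.25 + 4 = 24.25
Sorted ascending: H, E, D, F, … — the third-nearest is D.

D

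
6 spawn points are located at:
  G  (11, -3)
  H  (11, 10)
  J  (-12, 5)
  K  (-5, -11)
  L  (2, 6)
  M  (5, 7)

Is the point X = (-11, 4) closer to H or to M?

M

Compare squared distances:
|XH|² = (-11−11)² + (4−10)² = 484 + 36 = 520
|XM|² = (-11−5)² + (4−7)² = 256 + 9 = 265
520 > 265, so M is closer.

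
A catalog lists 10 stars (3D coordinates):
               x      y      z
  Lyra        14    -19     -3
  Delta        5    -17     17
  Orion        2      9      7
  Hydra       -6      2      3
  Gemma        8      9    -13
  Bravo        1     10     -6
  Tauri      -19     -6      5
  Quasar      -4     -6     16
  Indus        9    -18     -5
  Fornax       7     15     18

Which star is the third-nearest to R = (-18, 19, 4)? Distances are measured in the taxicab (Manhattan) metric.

d(R, Lyra) = |-18−14| + |19−(-19)| + |4−(-3)| = 32 + 38 + 7 = 77
d(R, Delta) = |-18−5| + |19−(-17)| + |4−17| = 23 + 36 + 13 = 72
d(R, Orion) = |-18−2| + |19−9| + |4−7| = 20 + 10 + 3 = 33
d(R, Hydra) = |-18−(-6)| + |19−2| + |4−3| = 12 + 17 + 1 = 30
d(R, Gemma) = |-18−8| + |19−9| + |4−(-13)| = 26 + 10 + 17 = 53
d(R, Bravo) = |-18−1| + |19−10| + |4−(-6)| = 19 + 9 + 10 = 38
d(R, Tauri) = |-18−(-19)| + |19−(-6)| + |4−5| = 1 + 25 + 1 = 27
d(R, Quasar) = |-18−(-4)| + |19−(-6)| + |4−16| = 14 + 25 + 12 = 51
d(R, Indus) = |-18−9| + |19−(-18)| + |4−(-5)| = 27 + 37 + 9 = 73
d(R, Fornax) = |-18−7| + |19−15| + |4−18| = 25 + 4 + 14 = 43
Sorted ascending: Tauri, Hydra, Orion, Bravo, … — the third-nearest is Orion.

Orion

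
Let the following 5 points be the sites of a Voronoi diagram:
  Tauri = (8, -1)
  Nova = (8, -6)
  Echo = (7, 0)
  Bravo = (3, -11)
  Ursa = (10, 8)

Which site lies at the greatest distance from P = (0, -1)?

Ursa

Since √ is increasing, it suffices to compare squared distances:
d²(P, Tauri) = (0−8)² + (-1−(-1))² = 64 + 0 = 64
d²(P, Nova) = (0−8)² + (-1−(-6))² = 64 + 25 = 89
d²(P, Echo) = (0−7)² + (-1−0)² = 49 + 1 = 50
d²(P, Bravo) = (0−3)² + (-1−(-11))² = 9 + 100 = 109
d²(P, Ursa) = (0−10)² + (-1−8)² = 100 + 81 = 181
The largest is to Ursa.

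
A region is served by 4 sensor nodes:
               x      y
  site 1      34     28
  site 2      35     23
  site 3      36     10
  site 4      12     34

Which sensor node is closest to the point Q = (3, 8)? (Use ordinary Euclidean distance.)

site 4

Compare squared distances (the ordering matches that of the actual distances):
d²(Q, site 1) = (3−34)² + (8−28)² = 961 + 400 = 1361
d²(Q, site 2) = (3−35)² + (8−23)² = 1024 + 225 = 1249
d²(Q, site 3) = (3−36)² + (8−10)² = 1089 + 4 = 1093
d²(Q, site 4) = (3−12)² + (8−34)² = 81 + 676 = 757
Minimum is at site 4.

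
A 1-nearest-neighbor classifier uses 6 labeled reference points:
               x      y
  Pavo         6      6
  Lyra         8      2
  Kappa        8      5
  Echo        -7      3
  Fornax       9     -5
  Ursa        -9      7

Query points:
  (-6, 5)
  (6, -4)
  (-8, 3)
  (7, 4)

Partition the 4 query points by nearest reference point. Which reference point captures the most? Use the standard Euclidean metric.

Echo

(-6, 5) — d² to each: Pavo:145, Lyra:205, Kappa:196, Echo:5, Fornax:325, Ursa:13 → nearest is Echo
(6, -4) — d² to each: Pavo:100, Lyra:40, Kappa:85, Echo:218, Fornax:10, Ursa:346 → nearest is Fornax
(-8, 3) — d² to each: Pavo:205, Lyra:257, Kappa:260, Echo:1, Fornax:353, Ursa:17 → nearest is Echo
(7, 4) — d² to each: Pavo:5, Lyra:5, Kappa:2, Echo:197, Fornax:85, Ursa:265 → nearest is Kappa
Tally — Kappa:1, Echo:2, Fornax:1. Echo captures the most (2).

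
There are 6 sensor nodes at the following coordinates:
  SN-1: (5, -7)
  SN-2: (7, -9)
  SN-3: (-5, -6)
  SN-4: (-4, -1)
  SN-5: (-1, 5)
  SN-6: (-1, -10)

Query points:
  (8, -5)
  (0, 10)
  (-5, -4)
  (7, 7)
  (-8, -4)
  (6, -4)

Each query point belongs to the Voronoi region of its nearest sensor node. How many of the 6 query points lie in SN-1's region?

2

(8, -5) — d² to each: SN-1:13, SN-2:17, SN-3:170, SN-4:160, SN-5:181, SN-6:106 → nearest is SN-1
(0, 10) — d² to each: SN-1:314, SN-2:410, SN-3:281, SN-4:137, SN-5:26, SN-6:401 → nearest is SN-5
(-5, -4) — d² to each: SN-1:109, SN-2:169, SN-3:4, SN-4:10, SN-5:97, SN-6:52 → nearest is SN-3
(7, 7) — d² to each: SN-1:200, SN-2:256, SN-3:313, SN-4:185, SN-5:68, SN-6:353 → nearest is SN-5
(-8, -4) — d² to each: SN-1:178, SN-2:250, SN-3:13, SN-4:25, SN-5:130, SN-6:85 → nearest is SN-3
(6, -4) — d² to each: SN-1:10, SN-2:26, SN-3:125, SN-4:109, SN-5:130, SN-6:85 → nearest is SN-1
2 of the 6 points have SN-1 as nearest.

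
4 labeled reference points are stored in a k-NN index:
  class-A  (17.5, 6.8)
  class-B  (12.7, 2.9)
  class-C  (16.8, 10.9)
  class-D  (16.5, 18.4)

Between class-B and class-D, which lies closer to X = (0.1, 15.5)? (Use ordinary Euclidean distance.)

class-D

Compare squared distances:
d²(X, class-B) = (0.1−12.7)² + (15.5−2.9)² = 158.76 + 158.76 = 317.52
d²(X, class-D) = (0.1−16.5)² + (15.5−18.4)² = 268.96 + 8.41 = 277.37
317.52 > 277.37, so class-D is closer.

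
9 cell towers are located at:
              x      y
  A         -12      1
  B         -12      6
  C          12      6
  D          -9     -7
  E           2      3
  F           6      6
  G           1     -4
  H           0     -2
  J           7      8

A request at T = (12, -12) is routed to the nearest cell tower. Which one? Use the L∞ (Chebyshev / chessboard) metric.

d(T,A) = max(24, 13) = 24
d(T,B) = max(24, 18) = 24
d(T,C) = max(0, 18) = 18
d(T,D) = max(21, 5) = 21
d(T,E) = max(10, 15) = 15
d(T,F) = max(6, 18) = 18
d(T,G) = max(11, 8) = 11
d(T,H) = max(12, 10) = 12
d(T,J) = max(5, 20) = 20
G is nearest.

G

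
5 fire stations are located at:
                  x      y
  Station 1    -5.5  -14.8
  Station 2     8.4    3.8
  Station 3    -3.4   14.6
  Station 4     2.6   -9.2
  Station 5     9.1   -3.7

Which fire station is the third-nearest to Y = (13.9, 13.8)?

Squared Euclidean distances:
d²(Y, Station 1) = (13.9−(-5.5))² + (13.8−(-14.8))² = 376.36 + 817.96 = 1194.32
d²(Y, Station 2) = (13.9−8.4)² + (13.8−3.8)² = 30.25 + 100 = 130.25
d²(Y, Station 3) = (13.9−(-3.4))² + (13.8−14.6)² = 299.29 + 0.64 = 299.93
d²(Y, Station 4) = (13.9−2.6)² + (13.8−(-9.2))² = 127.69 + 529 = 656.69
d²(Y, Station 5) = (13.9−9.1)² + (13.8−(-3.7))² = 23.04 + 306.25 = 329.29
Sorted ascending: Station 2, Station 3, Station 5, Station 4, … — the third-nearest is Station 5.

Station 5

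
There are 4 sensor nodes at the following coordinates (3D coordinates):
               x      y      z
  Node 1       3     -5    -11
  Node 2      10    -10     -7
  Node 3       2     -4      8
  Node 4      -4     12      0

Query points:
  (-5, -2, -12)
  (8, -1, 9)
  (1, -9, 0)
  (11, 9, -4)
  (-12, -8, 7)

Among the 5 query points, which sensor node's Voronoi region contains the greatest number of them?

(-5, -2, -12) — d² to each: Node 1:74, Node 2:314, Node 3:453, Node 4:341 → nearest is Node 1
(8, -1, 9) — d² to each: Node 1:441, Node 2:341, Node 3:46, Node 4:394 → nearest is Node 3
(1, -9, 0) — d² to each: Node 1:141, Node 2:131, Node 3:90, Node 4:466 → nearest is Node 3
(11, 9, -4) — d² to each: Node 1:309, Node 2:371, Node 3:394, Node 4:250 → nearest is Node 4
(-12, -8, 7) — d² to each: Node 1:558, Node 2:684, Node 3:213, Node 4:513 → nearest is Node 3
Tally — Node 1:1, Node 3:3, Node 4:1. Node 3 captures the most (3).

Node 3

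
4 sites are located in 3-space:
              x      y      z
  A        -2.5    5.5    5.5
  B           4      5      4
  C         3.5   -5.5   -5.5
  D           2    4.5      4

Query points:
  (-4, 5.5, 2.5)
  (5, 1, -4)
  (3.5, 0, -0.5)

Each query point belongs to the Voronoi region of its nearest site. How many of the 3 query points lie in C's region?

(-4, 5.5, 2.5) — d² to each: A:11.25, B:66.5, C:241.25, D:39.25 → nearest is A
(5, 1, -4) — d² to each: A:166.75, B:81, C:46.75, D:85.25 → nearest is C
(3.5, 0, -0.5) — d² to each: A:102.25, B:45.5, C:55.25, D:42.75 → nearest is D
1 of the 3 points has C as nearest.

1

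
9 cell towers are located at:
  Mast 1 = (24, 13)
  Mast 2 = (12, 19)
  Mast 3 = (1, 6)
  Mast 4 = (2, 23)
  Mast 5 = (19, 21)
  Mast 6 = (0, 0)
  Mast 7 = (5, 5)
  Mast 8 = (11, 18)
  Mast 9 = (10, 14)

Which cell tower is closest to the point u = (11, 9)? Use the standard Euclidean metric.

Mast 9

Since √ is increasing, it suffices to compare squared distances:
d²(u, Mast 1) = 169 + 16 = 185
d²(u, Mast 2) = 1 + 100 = 101
d²(u, Mast 3) = 100 + 9 = 109
d²(u, Mast 4) = 81 + 196 = 277
d²(u, Mast 5) = 64 + 144 = 208
d²(u, Mast 6) = 121 + 81 = 202
d²(u, Mast 7) = 36 + 16 = 52
d²(u, Mast 8) = 0 + 81 = 81
d²(u, Mast 9) = 1 + 25 = 26
Minimum is at Mast 9.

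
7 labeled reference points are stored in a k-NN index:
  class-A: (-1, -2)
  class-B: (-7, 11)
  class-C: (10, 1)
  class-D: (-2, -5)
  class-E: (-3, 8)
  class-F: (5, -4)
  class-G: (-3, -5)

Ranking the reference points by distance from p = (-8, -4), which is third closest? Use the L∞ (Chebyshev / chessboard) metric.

class-A

d(p, class-A) = max(7, 2) = 7
d(p, class-B) = max(1, 15) = 15
d(p, class-C) = max(18, 5) = 18
d(p, class-D) = max(6, 1) = 6
d(p, class-E) = max(5, 12) = 12
d(p, class-F) = max(13, 0) = 13
d(p, class-G) = max(5, 1) = 5
Sorted ascending: class-G, class-D, class-A, class-E, … — the third-nearest is class-A.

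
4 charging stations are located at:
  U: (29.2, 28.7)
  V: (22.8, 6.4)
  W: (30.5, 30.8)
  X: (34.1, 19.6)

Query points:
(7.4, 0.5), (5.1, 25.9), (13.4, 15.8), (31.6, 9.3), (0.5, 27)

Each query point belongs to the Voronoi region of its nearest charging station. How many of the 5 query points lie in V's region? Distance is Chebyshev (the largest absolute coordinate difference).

5

(7.4, 0.5) — d to each: U:28.2, V:15.4, W:30.3, X:26.7 → nearest is V
(5.1, 25.9) — d to each: U:24.1, V:19.5, W:25.4, X:29 → nearest is V
(13.4, 15.8) — d to each: U:15.8, V:9.4, W:17.1, X:20.7 → nearest is V
(31.6, 9.3) — d to each: U:19.4, V:8.8, W:21.5, X:10.3 → nearest is V
(0.5, 27) — d to each: U:28.7, V:22.3, W:30, X:33.6 → nearest is V
5 of the 5 points have V as nearest.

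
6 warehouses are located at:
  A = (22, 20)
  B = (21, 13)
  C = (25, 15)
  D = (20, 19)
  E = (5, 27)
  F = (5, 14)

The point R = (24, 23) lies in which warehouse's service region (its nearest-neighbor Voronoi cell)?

Compare squared distances (the ordering matches that of the actual distances):
|RA|² = (24−22)² + (23−20)² = 4 + 9 = 13
|RB|² = (24−21)² + (23−13)² = 9 + 100 = 109
|RC|² = (24−25)² + (23−15)² = 1 + 64 = 65
|RD|² = (24−20)² + (23−19)² = 16 + 16 = 32
|RE|² = (24−5)² + (23−27)² = 361 + 16 = 377
|RF|² = (24−5)² + (23−14)² = 361 + 81 = 442
A is nearest.

A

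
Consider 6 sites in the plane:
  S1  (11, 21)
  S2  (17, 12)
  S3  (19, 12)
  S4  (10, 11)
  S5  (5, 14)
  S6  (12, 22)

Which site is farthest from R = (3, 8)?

S6

Compare squared distances (the ordering matches that of the actual distances):
|RS1|² = (3−11)² + (8−21)² = 64 + 169 = 233
|RS2|² = (3−17)² + (8−12)² = 196 + 16 = 212
|RS3|² = (3−19)² + (8−12)² = 256 + 16 = 272
|RS4|² = (3−10)² + (8−11)² = 49 + 9 = 58
|RS5|² = (3−5)² + (8−14)² = 4 + 36 = 40
|RS6|² = (3−12)² + (8−22)² = 81 + 196 = 277
The largest is to S6.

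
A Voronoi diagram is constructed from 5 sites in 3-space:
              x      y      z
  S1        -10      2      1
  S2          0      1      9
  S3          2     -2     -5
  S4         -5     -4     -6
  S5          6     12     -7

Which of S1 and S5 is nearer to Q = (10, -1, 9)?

S5

Compare squared distances:
|QS1|² = (10−(-10))² + (-1−2)² + (9−1)² = 400 + 9 + 64 = 473
|QS5|² = (10−6)² + (-1−12)² + (9−(-7))² = 16 + 169 + 256 = 441
473 > 441, so S5 is closer.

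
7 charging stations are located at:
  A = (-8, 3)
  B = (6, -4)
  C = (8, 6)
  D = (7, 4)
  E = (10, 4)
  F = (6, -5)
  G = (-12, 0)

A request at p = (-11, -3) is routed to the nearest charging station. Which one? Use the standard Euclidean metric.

Compare squared distances (the ordering matches that of the actual distances):
|pA|² = (-11−(-8))² + (-3−3)² = 9 + 36 = 45
|pB|² = (-11−6)² + (-3−(-4))² = 289 + 1 = 290
|pC|² = (-11−8)² + (-3−6)² = 361 + 81 = 442
|pD|² = (-11−7)² + (-3−4)² = 324 + 49 = 373
|pE|² = (-11−10)² + (-3−4)² = 441 + 49 = 490
|pF|² = (-11−6)² + (-3−(-5))² = 289 + 4 = 293
|pG|² = (-11−(-12))² + (-3−0)² = 1 + 9 = 10
G is nearest.

G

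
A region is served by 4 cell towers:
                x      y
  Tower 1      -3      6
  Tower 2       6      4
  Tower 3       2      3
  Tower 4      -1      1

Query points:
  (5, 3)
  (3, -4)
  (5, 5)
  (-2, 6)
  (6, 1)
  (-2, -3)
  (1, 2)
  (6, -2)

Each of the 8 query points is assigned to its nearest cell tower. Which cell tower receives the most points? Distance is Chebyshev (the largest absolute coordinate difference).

(5, 3) — d to each: Tower 1:8, Tower 2:1, Tower 3:3, Tower 4:6 → nearest is Tower 2
(3, -4) — d to each: Tower 1:10, Tower 2:8, Tower 3:7, Tower 4:5 → nearest is Tower 4
(5, 5) — d to each: Tower 1:8, Tower 2:1, Tower 3:3, Tower 4:6 → nearest is Tower 2
(-2, 6) — d to each: Tower 1:1, Tower 2:8, Tower 3:4, Tower 4:5 → nearest is Tower 1
(6, 1) — d to each: Tower 1:9, Tower 2:3, Tower 3:4, Tower 4:7 → nearest is Tower 2
(-2, -3) — d to each: Tower 1:9, Tower 2:8, Tower 3:6, Tower 4:4 → nearest is Tower 4
(1, 2) — d to each: Tower 1:4, Tower 2:5, Tower 3:1, Tower 4:2 → nearest is Tower 3
(6, -2) — d to each: Tower 1:9, Tower 2:6, Tower 3:5, Tower 4:7 → nearest is Tower 3
Tally — Tower 1:1, Tower 2:3, Tower 3:2, Tower 4:2. Tower 2 captures the most (3).

Tower 2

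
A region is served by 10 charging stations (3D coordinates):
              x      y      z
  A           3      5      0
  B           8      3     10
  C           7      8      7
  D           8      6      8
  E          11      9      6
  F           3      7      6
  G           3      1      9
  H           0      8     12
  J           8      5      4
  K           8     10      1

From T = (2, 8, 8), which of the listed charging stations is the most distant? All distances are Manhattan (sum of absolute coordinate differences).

K

d(T,A) = |2−3| + |8−5| + |8−0| = 1 + 3 + 8 = 12
d(T,B) = |2−8| + |8−3| + |8−10| = 6 + 5 + 2 = 13
d(T,C) = |2−7| + |8−8| + |8−7| = 5 + 0 + 1 = 6
d(T,D) = |2−8| + |8−6| + |8−8| = 6 + 2 + 0 = 8
d(T,E) = |2−11| + |8−9| + |8−6| = 9 + 1 + 2 = 12
d(T,F) = |2−3| + |8−7| + |8−6| = 1 + 1 + 2 = 4
d(T,G) = |2−3| + |8−1| + |8−9| = 1 + 7 + 1 = 9
d(T,H) = |2−0| + |8−8| + |8−12| = 2 + 0 + 4 = 6
d(T,J) = |2−8| + |8−5| + |8−4| = 6 + 3 + 4 = 13
d(T,K) = |2−8| + |8−10| + |8−1| = 6 + 2 + 7 = 15
The largest is to K.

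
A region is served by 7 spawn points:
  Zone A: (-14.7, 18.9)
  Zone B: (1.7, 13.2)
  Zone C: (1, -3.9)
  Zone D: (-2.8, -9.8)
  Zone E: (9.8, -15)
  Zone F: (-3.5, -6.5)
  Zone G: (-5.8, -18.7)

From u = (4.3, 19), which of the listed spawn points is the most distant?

Zone G

Since √ is increasing, it suffices to compare squared distances:
d²(u, Zone A) = (4.3−(-14.7))² + (19−18.9)² = 361 + 0.01 = 361.01
d²(u, Zone B) = (4.3−1.7)² + (19−13.2)² = 6.76 + 33.64 = 40.4
d²(u, Zone C) = (4.3−1)² + (19−(-3.9))² = 10.89 + 524.41 = 535.3
d²(u, Zone D) = (4.3−(-2.8))² + (19−(-9.8))² = 50.41 + 829.44 = 879.85
d²(u, Zone E) = (4.3−9.8)² + (19−(-15))² = 30.25 + 1156 = 1186.25
d²(u, Zone F) = (4.3−(-3.5))² + (19−(-6.5))² = 60.84 + 650.25 = 711.09
d²(u, Zone G) = (4.3−(-5.8))² + (19−(-18.7))² = 102.01 + 1421.29 = 1523.3
The largest is to Zone G.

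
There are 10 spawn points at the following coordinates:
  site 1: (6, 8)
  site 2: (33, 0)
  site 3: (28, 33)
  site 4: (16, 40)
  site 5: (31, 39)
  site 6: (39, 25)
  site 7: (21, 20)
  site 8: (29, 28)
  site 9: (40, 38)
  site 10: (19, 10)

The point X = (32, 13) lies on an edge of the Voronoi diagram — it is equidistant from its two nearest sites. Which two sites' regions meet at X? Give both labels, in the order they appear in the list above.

site 2 and site 7

Squared distances from X to each site:
d²(X, site 1) = 676 + 25 = 701
d²(X, site 2) = 1 + 169 = 170
d²(X, site 3) = 16 + 400 = 416
d²(X, site 4) = 256 + 729 = 985
d²(X, site 5) = 1 + 676 = 677
d²(X, site 6) = 49 + 144 = 193
d²(X, site 7) = 121 + 49 = 170
d²(X, site 8) = 9 + 225 = 234
d²(X, site 9) = 64 + 625 = 689
d²(X, site 10) = 169 + 9 = 178
X is equidistant from site 2 and site 7 (both at squared distance 170), and every other site is strictly farther — so X lies on the site 2–site 7 Voronoi edge.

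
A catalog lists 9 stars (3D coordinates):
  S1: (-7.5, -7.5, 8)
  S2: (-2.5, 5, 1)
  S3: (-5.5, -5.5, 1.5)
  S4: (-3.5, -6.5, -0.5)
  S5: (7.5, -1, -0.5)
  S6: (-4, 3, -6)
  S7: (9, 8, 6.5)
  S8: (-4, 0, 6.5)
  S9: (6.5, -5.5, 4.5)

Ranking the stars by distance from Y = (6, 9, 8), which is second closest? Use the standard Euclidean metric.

Since √ is increasing, it suffices to compare squared distances:
|YS1|² = 182.25 + 272.25 + 0 = 454.5
|YS2|² = 72.25 + 16 + 49 = 137.25
|YS3|² = 132.25 + 210.25 + 42.25 = 384.75
|YS4|² = 90.25 + 240.25 + 72.25 = 402.75
|YS5|² = 2.25 + 100 + 72.25 = 174.5
|YS6|² = 100 + 36 + 196 = 332
|YS7|² = 9 + 1 + 2.25 = 12.25
|YS8|² = 100 + 81 + 2.25 = 183.25
|YS9|² = 0.25 + 210.25 + 12.25 = 222.75
Sorted ascending: S7, S2, S5, … — the second-nearest is S2.

S2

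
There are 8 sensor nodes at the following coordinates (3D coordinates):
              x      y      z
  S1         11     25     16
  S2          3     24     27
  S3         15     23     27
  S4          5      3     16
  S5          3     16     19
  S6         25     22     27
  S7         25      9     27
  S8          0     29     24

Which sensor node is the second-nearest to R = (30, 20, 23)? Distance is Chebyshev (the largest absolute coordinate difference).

d(R,S1) = max(19, 5, 7) = 19
d(R,S2) = max(27, 4, 4) = 27
d(R,S3) = max(15, 3, 4) = 15
d(R,S4) = max(25, 17, 7) = 25
d(R,S5) = max(27, 4, 4) = 27
d(R,S6) = max(5, 2, 4) = 5
d(R,S7) = max(5, 11, 4) = 11
d(R,S8) = max(30, 9, 1) = 30
Sorted ascending: S6, S7, S3, … — the second-nearest is S7.

S7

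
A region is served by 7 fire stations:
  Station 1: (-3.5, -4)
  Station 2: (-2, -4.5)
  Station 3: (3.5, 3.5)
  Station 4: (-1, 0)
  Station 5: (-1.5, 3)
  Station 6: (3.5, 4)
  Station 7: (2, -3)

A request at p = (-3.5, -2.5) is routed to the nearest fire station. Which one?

Station 1

Squared Euclidean distances:
d²(p, Station 1) = (-3.5−(-3.5))² + (-2.5−(-4))² = 0 + 2.25 = 2.25
d²(p, Station 2) = (-3.5−(-2))² + (-2.5−(-4.5))² = 2.25 + 4 = 6.25
d²(p, Station 3) = (-3.5−3.5)² + (-2.5−3.5)² = 49 + 36 = 85
d²(p, Station 4) = (-3.5−(-1))² + (-2.5−0)² = 6.25 + 6.25 = 12.5
d²(p, Station 5) = (-3.5−(-1.5))² + (-2.5−3)² = 4 + 30.25 = 34.25
d²(p, Station 6) = (-3.5−3.5)² + (-2.5−4)² = 49 + 42.25 = 91.25
d²(p, Station 7) = (-3.5−2)² + (-2.5−(-3))² = 30.25 + 0.25 = 30.5
The smallest is to Station 1, so p lies in the Voronoi region of Station 1.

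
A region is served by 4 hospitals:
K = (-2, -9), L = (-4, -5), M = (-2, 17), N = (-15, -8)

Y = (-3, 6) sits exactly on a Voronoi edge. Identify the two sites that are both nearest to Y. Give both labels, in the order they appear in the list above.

Squared distances from Y to each site:
|YK|² = (-3−(-2))² + (6−(-9))² = 1 + 225 = 226
|YL|² = (-3−(-4))² + (6−(-5))² = 1 + 121 = 122
|YM|² = (-3−(-2))² + (6−17)² = 1 + 121 = 122
|YN|² = (-3−(-15))² + (6−(-8))² = 144 + 196 = 340
Y is equidistant from L and M (both at squared distance 122), and every other site is strictly farther — so Y lies on the L–M Voronoi edge.

L and M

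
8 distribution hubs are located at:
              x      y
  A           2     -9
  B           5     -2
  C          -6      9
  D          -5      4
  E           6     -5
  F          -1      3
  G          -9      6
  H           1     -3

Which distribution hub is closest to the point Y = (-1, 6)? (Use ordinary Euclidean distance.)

Since √ is increasing, it suffices to compare squared distances:
|YA|² = 9 + 225 = 234
|YB|² = 36 + 64 = 100
|YC|² = 25 + 9 = 34
|YD|² = 16 + 4 = 20
|YE|² = 49 + 121 = 170
|YF|² = 0 + 9 = 9
|YG|² = 64 + 0 = 64
|YH|² = 4 + 81 = 85
Minimum is at F.

F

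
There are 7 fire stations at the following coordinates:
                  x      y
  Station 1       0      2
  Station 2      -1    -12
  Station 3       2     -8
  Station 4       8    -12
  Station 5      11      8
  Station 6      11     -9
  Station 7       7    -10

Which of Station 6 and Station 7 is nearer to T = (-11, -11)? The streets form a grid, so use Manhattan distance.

Station 7

d(T, Station 6) = |-11−11| + |-11−(-9)| = 22 + 2 = 24
d(T, Station 7) = |-11−7| + |-11−(-10)| = 18 + 1 = 19
24 > 19, so Station 7 is closer.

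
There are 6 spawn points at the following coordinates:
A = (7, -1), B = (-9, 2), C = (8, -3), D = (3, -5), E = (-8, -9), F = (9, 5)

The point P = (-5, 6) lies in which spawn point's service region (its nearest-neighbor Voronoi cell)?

B

Squared Euclidean distances:
|PA|² = (-5−7)² + (6−(-1))² = 144 + 49 = 193
|PB|² = (-5−(-9))² + (6−2)² = 16 + 16 = 32
|PC|² = (-5−8)² + (6−(-3))² = 169 + 81 = 250
|PD|² = (-5−3)² + (6−(-5))² = 64 + 121 = 185
|PE|² = (-5−(-8))² + (6−(-9))² = 9 + 225 = 234
|PF|² = (-5−9)² + (6−5)² = 196 + 1 = 197
The smallest is to B, so P lies in the Voronoi region of B.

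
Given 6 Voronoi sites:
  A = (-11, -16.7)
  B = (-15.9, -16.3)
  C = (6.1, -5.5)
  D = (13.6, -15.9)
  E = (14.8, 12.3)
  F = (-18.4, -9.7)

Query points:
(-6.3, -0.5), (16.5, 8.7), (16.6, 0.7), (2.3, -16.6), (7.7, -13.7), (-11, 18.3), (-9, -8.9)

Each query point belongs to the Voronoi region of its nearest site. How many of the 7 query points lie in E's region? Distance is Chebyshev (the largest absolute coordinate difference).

1

(-6.3, -0.5) — d to each: A:16.2, B:15.8, C:12.4, D:19.9, E:21.1, F:12.1 → nearest is F
(16.5, 8.7) — d to each: A:27.5, B:32.4, C:14.2, D:24.6, E:3.6, F:34.9 → nearest is E
(16.6, 0.7) — d to each: A:27.6, B:32.5, C:10.5, D:16.6, E:11.6, F:35 → nearest is C
(2.3, -16.6) — d to each: A:13.3, B:18.2, C:11.1, D:11.3, E:28.9, F:20.7 → nearest is C
(7.7, -13.7) — d to each: A:18.7, B:23.6, C:8.2, D:5.9, E:26, F:26.1 → nearest is D
(-11, 18.3) — d to each: A:35, B:34.6, C:23.8, D:34.2, E:25.8, F:28 → nearest is C
(-9, -8.9) — d to each: A:7.8, B:7.4, C:15.1, D:22.6, E:23.8, F:9.4 → nearest is B
1 of the 7 points has E as nearest.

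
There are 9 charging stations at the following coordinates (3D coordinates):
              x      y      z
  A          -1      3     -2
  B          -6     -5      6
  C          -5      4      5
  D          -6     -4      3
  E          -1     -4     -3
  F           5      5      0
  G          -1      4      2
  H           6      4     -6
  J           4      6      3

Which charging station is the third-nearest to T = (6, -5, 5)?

J

Squared Euclidean distances:
|TA|² = (6−(-1))² + (-5−3)² + (5−(-2))² = 49 + 64 + 49 = 162
|TB|² = (6−(-6))² + (-5−(-5))² + (5−6)² = 144 + 0 + 1 = 145
|TC|² = (6−(-5))² + (-5−4)² + (5−5)² = 121 + 81 + 0 = 202
|TD|² = (6−(-6))² + (-5−(-4))² + (5−3)² = 144 + 1 + 4 = 149
|TE|² = (6−(-1))² + (-5−(-4))² + (5−(-3))² = 49 + 1 + 64 = 114
|TF|² = (6−5)² + (-5−5)² + (5−0)² = 1 + 100 + 25 = 126
|TG|² = (6−(-1))² + (-5−4)² + (5−2)² = 49 + 81 + 9 = 139
|TH|² = (6−6)² + (-5−4)² + (5−(-6))² = 0 + 81 + 121 = 202
|TJ|² = (6−4)² + (-5−6)² + (5−3)² = 4 + 121 + 4 = 129
Sorted ascending: E, F, J, G, … — the third-nearest is J.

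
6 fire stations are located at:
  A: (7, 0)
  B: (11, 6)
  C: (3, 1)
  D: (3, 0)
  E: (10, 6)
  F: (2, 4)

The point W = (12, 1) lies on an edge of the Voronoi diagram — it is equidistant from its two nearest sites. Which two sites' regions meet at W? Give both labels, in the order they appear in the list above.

A and B

Squared distances from W to each site:
|WA|² = 25 + 1 = 26
|WB|² = 1 + 25 = 26
|WC|² = 81 + 0 = 81
|WD|² = 81 + 1 = 82
|WE|² = 4 + 25 = 29
|WF|² = 100 + 9 = 109
W is equidistant from A and B (both at squared distance 26), and every other site is strictly farther — so W lies on the A–B Voronoi edge.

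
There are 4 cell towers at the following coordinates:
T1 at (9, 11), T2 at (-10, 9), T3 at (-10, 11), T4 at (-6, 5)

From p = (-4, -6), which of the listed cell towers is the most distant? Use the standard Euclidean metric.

Compare squared distances (the ordering matches that of the actual distances):
|pT1|² = (-4−9)² + (-6−11)² = 169 + 289 = 458
|pT2|² = (-4−(-10))² + (-6−9)² = 36 + 225 = 261
|pT3|² = (-4−(-10))² + (-6−11)² = 36 + 289 = 325
|pT4|² = (-4−(-6))² + (-6−5)² = 4 + 121 = 125
The largest is to T1.

T1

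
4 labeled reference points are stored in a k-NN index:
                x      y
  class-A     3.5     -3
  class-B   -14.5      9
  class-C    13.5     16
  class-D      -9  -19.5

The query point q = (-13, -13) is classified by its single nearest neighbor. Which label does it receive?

Compare squared distances (the ordering matches that of the actual distances):
d²(q, class-A) = (-13−3.5)² + (-13−(-3))² = 272.25 + 100 = 372.25
d²(q, class-B) = (-13−(-14.5))² + (-13−9)² = 2.25 + 484 = 486.25
d²(q, class-C) = (-13−13.5)² + (-13−16)² = 702.25 + 841 = 1543.25
d²(q, class-D) = (-13−(-9))² + (-13−(-19.5))² = 16 + 42.25 = 58.25
Minimum is at class-D.

class-D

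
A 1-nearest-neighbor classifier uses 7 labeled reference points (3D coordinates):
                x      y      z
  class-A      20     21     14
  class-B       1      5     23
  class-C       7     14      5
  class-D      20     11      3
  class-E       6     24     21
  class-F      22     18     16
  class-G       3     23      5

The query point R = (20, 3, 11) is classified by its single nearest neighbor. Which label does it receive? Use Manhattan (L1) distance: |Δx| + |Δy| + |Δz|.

d(R, class-A) = |20−20| + |3−21| + |11−14| = 0 + 18 + 3 = 21
d(R, class-B) = |20−1| + |3−5| + |11−23| = 19 + 2 + 12 = 33
d(R, class-C) = |20−7| + |3−14| + |11−5| = 13 + 11 + 6 = 30
d(R, class-D) = |20−20| + |3−11| + |11−3| = 0 + 8 + 8 = 16
d(R, class-E) = |20−6| + |3−24| + |11−21| = 14 + 21 + 10 = 45
d(R, class-F) = |20−22| + |3−18| + |11−16| = 2 + 15 + 5 = 22
d(R, class-G) = |20−3| + |3−23| + |11−5| = 17 + 20 + 6 = 43
The smallest is to class-D, so R lies in the Voronoi region of class-D.

class-D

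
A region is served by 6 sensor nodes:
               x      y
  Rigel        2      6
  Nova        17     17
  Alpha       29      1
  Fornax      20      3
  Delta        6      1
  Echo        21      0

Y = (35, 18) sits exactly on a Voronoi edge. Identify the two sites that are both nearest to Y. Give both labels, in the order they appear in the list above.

Squared distances from Y to each site:
d²(Y, Rigel) = (35−2)² + (18−6)² = 1089 + 144 = 1233
d²(Y, Nova) = (35−17)² + (18−17)² = 324 + 1 = 325
d²(Y, Alpha) = (35−29)² + (18−1)² = 36 + 289 = 325
d²(Y, Fornax) = (35−20)² + (18−3)² = 225 + 225 = 450
d²(Y, Delta) = (35−6)² + (18−1)² = 841 + 289 = 1130
d²(Y, Echo) = (35−21)² + (18−0)² = 196 + 324 = 520
Y is equidistant from Nova and Alpha (both at squared distance 325), and every other site is strictly farther — so Y lies on the Nova–Alpha Voronoi edge.

Nova and Alpha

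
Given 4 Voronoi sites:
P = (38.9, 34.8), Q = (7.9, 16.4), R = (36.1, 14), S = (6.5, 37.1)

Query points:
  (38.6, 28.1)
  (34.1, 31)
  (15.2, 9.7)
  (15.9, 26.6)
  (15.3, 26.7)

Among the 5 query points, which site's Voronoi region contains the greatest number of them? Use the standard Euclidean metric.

Q

(38.6, 28.1) — d² to each: P:44.98, Q:1079.38, R:205.06, S:1111.41 → nearest is P
(34.1, 31) — d² to each: P:37.48, Q:899.6, R:293, S:798.97 → nearest is P
(15.2, 9.7) — d² to each: P:1191.7, Q:98.18, R:455.3, S:826.45 → nearest is Q
(15.9, 26.6) — d² to each: P:596.24, Q:168.04, R:566.8, S:198.61 → nearest is Q
(15.3, 26.7) — d² to each: P:622.57, Q:160.85, R:593.93, S:185.6 → nearest is Q
Tally — P:2, Q:3. Q captures the most (3).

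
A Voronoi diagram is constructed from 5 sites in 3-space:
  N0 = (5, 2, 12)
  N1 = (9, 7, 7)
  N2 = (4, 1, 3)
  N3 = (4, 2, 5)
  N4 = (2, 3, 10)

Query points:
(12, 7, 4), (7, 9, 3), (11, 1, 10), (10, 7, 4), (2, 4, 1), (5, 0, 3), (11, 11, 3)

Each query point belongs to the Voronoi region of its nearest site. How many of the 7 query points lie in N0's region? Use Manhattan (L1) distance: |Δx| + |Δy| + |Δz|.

(12, 7, 4) — d to each: N0:20, N1:6, N2:15, N3:14, N4:20 → nearest is N1
(7, 9, 3) — d to each: N0:18, N1:8, N2:11, N3:12, N4:18 → nearest is N1
(11, 1, 10) — d to each: N0:9, N1:11, N2:14, N3:13, N4:11 → nearest is N0
(10, 7, 4) — d to each: N0:18, N1:4, N2:13, N3:12, N4:18 → nearest is N1
(2, 4, 1) — d to each: N0:16, N1:16, N2:7, N3:8, N4:10 → nearest is N2
(5, 0, 3) — d to each: N0:11, N1:15, N2:2, N3:5, N4:13 → nearest is N2
(11, 11, 3) — d to each: N0:24, N1:10, N2:17, N3:18, N4:24 → nearest is N1
1 of the 7 points has N0 as nearest.

1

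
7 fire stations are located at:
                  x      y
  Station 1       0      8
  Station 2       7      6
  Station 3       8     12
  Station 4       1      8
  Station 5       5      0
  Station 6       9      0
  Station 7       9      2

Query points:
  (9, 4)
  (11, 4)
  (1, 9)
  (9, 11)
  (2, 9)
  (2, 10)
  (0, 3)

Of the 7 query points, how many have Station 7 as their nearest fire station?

(9, 4) — d² to each: Station 1:97, Station 2:8, Station 3:65, Station 4:80, Station 5:32, Station 6:16, Station 7:4 → nearest is Station 7
(11, 4) — d² to each: Station 1:137, Station 2:20, Station 3:73, Station 4:116, Station 5:52, Station 6:20, Station 7:8 → nearest is Station 7
(1, 9) — d² to each: Station 1:2, Station 2:45, Station 3:58, Station 4:1, Station 5:97, Station 6:145, Station 7:113 → nearest is Station 4
(9, 11) — d² to each: Station 1:90, Station 2:29, Station 3:2, Station 4:73, Station 5:137, Station 6:121, Station 7:81 → nearest is Station 3
(2, 9) — d² to each: Station 1:5, Station 2:34, Station 3:45, Station 4:2, Station 5:90, Station 6:130, Station 7:98 → nearest is Station 4
(2, 10) — d² to each: Station 1:8, Station 2:41, Station 3:40, Station 4:5, Station 5:109, Station 6:149, Station 7:113 → nearest is Station 4
(0, 3) — d² to each: Station 1:25, Station 2:58, Station 3:145, Station 4:26, Station 5:34, Station 6:90, Station 7:82 → nearest is Station 1
2 of the 7 points have Station 7 as nearest.

2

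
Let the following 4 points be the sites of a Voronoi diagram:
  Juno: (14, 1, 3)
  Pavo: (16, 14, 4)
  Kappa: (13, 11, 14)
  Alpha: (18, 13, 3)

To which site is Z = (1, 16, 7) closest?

Squared Euclidean distances:
d²(Z, Juno) = (1−14)² + (16−1)² + (7−3)² = 169 + 225 + 16 = 410
d²(Z, Pavo) = (1−16)² + (16−14)² + (7−4)² = 225 + 4 + 9 = 238
d²(Z, Kappa) = (1−13)² + (16−11)² + (7−14)² = 144 + 25 + 49 = 218
d²(Z, Alpha) = (1−18)² + (16−13)² + (7−3)² = 289 + 9 + 16 = 314
Minimum is at Kappa.

Kappa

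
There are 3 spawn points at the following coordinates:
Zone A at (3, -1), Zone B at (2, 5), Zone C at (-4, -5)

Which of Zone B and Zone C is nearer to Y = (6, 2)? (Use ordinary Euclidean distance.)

Compare squared distances:
d²(Y, Zone B) = (6−2)² + (2−5)² = 16 + 9 = 25
d²(Y, Zone C) = (6−(-4))² + (2−(-5))² = 100 + 49 = 149
25 < 149, so Zone B is closer.

Zone B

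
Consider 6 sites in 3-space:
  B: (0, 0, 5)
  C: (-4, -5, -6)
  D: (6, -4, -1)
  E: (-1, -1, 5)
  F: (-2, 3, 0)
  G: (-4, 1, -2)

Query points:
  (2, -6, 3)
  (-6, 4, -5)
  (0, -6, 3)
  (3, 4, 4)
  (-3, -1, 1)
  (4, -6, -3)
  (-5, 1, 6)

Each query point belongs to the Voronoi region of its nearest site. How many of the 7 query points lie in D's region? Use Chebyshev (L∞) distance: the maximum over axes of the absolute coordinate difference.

2

(2, -6, 3) — d to each: B:6, C:9, D:4, E:5, F:9, G:7 → nearest is D
(-6, 4, -5) — d to each: B:10, C:9, D:12, E:10, F:5, G:3 → nearest is G
(0, -6, 3) — d to each: B:6, C:9, D:6, E:5, F:9, G:7 → nearest is E
(3, 4, 4) — d to each: B:4, C:10, D:8, E:5, F:5, G:7 → nearest is B
(-3, -1, 1) — d to each: B:4, C:7, D:9, E:4, F:4, G:3 → nearest is G
(4, -6, -3) — d to each: B:8, C:8, D:2, E:8, F:9, G:8 → nearest is D
(-5, 1, 6) — d to each: B:5, C:12, D:11, E:4, F:6, G:8 → nearest is E
2 of the 7 points have D as nearest.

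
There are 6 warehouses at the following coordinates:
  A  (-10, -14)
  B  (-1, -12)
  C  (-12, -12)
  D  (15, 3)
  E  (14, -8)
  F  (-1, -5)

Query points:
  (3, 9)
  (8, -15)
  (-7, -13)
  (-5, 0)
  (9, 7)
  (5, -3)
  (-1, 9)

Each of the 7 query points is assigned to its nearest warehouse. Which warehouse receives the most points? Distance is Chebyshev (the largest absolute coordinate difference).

F

(3, 9) — d to each: A:23, B:21, C:21, D:12, E:17, F:14 → nearest is D
(8, -15) — d to each: A:18, B:9, C:20, D:18, E:7, F:10 → nearest is E
(-7, -13) — d to each: A:3, B:6, C:5, D:22, E:21, F:8 → nearest is A
(-5, 0) — d to each: A:14, B:12, C:12, D:20, E:19, F:5 → nearest is F
(9, 7) — d to each: A:21, B:19, C:21, D:6, E:15, F:12 → nearest is D
(5, -3) — d to each: A:15, B:9, C:17, D:10, E:9, F:6 → nearest is F
(-1, 9) — d to each: A:23, B:21, C:21, D:16, E:17, F:14 → nearest is F
Tally — A:1, D:2, E:1, F:3. F captures the most (3).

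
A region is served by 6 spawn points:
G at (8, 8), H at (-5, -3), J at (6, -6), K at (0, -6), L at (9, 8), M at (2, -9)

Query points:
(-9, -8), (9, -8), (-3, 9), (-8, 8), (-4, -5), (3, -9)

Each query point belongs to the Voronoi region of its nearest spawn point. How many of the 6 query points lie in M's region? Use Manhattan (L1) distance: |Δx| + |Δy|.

1

(-9, -8) — d to each: G:33, H:9, J:17, K:11, L:34, M:12 → nearest is H
(9, -8) — d to each: G:17, H:19, J:5, K:11, L:16, M:8 → nearest is J
(-3, 9) — d to each: G:12, H:14, J:24, K:18, L:13, M:23 → nearest is G
(-8, 8) — d to each: G:16, H:14, J:28, K:22, L:17, M:27 → nearest is H
(-4, -5) — d to each: G:25, H:3, J:11, K:5, L:26, M:10 → nearest is H
(3, -9) — d to each: G:22, H:14, J:6, K:6, L:23, M:1 → nearest is M
1 of the 6 points has M as nearest.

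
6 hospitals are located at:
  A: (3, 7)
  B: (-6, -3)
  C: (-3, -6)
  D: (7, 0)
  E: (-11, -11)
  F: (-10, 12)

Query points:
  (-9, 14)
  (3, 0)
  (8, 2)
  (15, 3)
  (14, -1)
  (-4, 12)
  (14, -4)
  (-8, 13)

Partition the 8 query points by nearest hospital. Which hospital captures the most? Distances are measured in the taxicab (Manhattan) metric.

D

(-9, 14) — d to each: A:19, B:20, C:26, D:30, E:27, F:3 → nearest is F
(3, 0) — d to each: A:7, B:12, C:12, D:4, E:25, F:25 → nearest is D
(8, 2) — d to each: A:10, B:19, C:19, D:3, E:32, F:28 → nearest is D
(15, 3) — d to each: A:16, B:27, C:27, D:11, E:40, F:34 → nearest is D
(14, -1) — d to each: A:19, B:22, C:22, D:8, E:35, F:37 → nearest is D
(-4, 12) — d to each: A:12, B:17, C:19, D:23, E:30, F:6 → nearest is F
(14, -4) — d to each: A:22, B:21, C:19, D:11, E:32, F:40 → nearest is D
(-8, 13) — d to each: A:17, B:18, C:24, D:28, E:27, F:3 → nearest is F
Tally — D:5, F:3. D captures the most (5).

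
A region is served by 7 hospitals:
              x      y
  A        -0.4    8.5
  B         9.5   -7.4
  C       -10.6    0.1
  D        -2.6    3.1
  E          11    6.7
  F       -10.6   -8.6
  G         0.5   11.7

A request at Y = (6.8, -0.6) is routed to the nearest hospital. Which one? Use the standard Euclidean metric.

B

Compare squared distances (the ordering matches that of the actual distances):
|YA|² = 51.84 + 82.81 = 134.65
|YB|² = 7.29 + 46.24 = 53.53
|YC|² = 302.76 + 0.49 = 303.25
|YD|² = 88.36 + 13.69 = 102.05
|YE|² = 17.64 + 53.29 = 70.93
|YF|² = 302.76 + 64 = 366.76
|YG|² = 39.69 + 151.29 = 190.98
B is nearest.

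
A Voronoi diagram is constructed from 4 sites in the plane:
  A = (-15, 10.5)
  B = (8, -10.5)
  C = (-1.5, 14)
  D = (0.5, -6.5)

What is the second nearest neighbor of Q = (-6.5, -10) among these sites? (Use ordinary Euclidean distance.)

Compare squared distances (the ordering matches that of the actual distances):
|QA|² = (-6.5−(-15))² + (-10−10.5)² = 72.25 + 420.25 = 492.5
|QB|² = (-6.5−8)² + (-10−(-10.5))² = 210.25 + 0.25 = 210.5
|QC|² = (-6.5−(-1.5))² + (-10−14)² = 25 + 576 = 601
|QD|² = (-6.5−0.5)² + (-10−(-6.5))² = 49 + 12.25 = 61.25
Sorted ascending: D, B, A, … — the second-nearest is B.

B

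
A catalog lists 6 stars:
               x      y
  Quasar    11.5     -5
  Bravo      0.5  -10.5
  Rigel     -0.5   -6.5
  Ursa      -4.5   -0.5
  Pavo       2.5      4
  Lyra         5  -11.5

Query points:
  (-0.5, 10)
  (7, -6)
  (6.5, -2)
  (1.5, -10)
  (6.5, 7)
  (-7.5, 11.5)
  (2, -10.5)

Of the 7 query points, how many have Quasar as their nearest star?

(-0.5, 10) — d² to each: Quasar:369, Bravo:421.25, Rigel:272.25, Ursa:126.25, Pavo:45, Lyra:492.5 → nearest is Pavo
(7, -6) — d² to each: Quasar:21.25, Bravo:62.5, Rigel:56.5, Ursa:162.5, Pavo:120.25, Lyra:34.25 → nearest is Quasar
(6.5, -2) — d² to each: Quasar:34, Bravo:108.25, Rigel:69.25, Ursa:123.25, Pavo:52, Lyra:92.5 → nearest is Quasar
(1.5, -10) — d² to each: Quasar:125, Bravo:1.25, Rigel:16.25, Ursa:126.25, Pavo:197, Lyra:14.5 → nearest is Bravo
(6.5, 7) — d² to each: Quasar:169, Bravo:342.25, Rigel:231.25, Ursa:177.25, Pavo:25, Lyra:344.5 → nearest is Pavo
(-7.5, 11.5) — d² to each: Quasar:633.25, Bravo:548, Rigel:373, Ursa:153, Pavo:156.25, Lyra:685.25 → nearest is Ursa
(2, -10.5) — d² to each: Quasar:120.5, Bravo:2.25, Rigel:22.25, Ursa:142.25, Pavo:210.5, Lyra:10 → nearest is Bravo
2 of the 7 points have Quasar as nearest.

2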